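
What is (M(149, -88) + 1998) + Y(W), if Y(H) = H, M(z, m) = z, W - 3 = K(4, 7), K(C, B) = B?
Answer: 2157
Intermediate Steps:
W = 10 (W = 3 + 7 = 10)
(M(149, -88) + 1998) + Y(W) = (149 + 1998) + 10 = 2147 + 10 = 2157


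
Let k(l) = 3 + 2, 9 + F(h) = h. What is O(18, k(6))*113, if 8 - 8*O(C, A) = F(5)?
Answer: 339/2 ≈ 169.50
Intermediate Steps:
F(h) = -9 + h
k(l) = 5
O(C, A) = 3/2 (O(C, A) = 1 - (-9 + 5)/8 = 1 - 1/8*(-4) = 1 + 1/2 = 3/2)
O(18, k(6))*113 = (3/2)*113 = 339/2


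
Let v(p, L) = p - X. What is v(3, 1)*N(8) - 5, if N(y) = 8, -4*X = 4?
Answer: 27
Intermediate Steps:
X = -1 (X = -¼*4 = -1)
v(p, L) = 1 + p (v(p, L) = p - 1*(-1) = p + 1 = 1 + p)
v(3, 1)*N(8) - 5 = (1 + 3)*8 - 5 = 4*8 - 5 = 32 - 5 = 27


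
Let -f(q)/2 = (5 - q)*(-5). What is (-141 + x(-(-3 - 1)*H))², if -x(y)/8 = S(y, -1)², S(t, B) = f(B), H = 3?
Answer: 837581481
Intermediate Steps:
f(q) = 50 - 10*q (f(q) = -2*(5 - q)*(-5) = -2*(-25 + 5*q) = 50 - 10*q)
S(t, B) = 50 - 10*B
x(y) = -28800 (x(y) = -8*(50 - 10*(-1))² = -8*(50 + 10)² = -8*60² = -8*3600 = -28800)
(-141 + x(-(-3 - 1)*H))² = (-141 - 28800)² = (-28941)² = 837581481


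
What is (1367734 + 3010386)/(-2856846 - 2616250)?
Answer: -547265/684137 ≈ -0.79993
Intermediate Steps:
(1367734 + 3010386)/(-2856846 - 2616250) = 4378120/(-5473096) = 4378120*(-1/5473096) = -547265/684137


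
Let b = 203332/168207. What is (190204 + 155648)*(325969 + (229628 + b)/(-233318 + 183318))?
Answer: 1519462382354435706/13478125 ≈ 1.1274e+11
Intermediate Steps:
b = 203332/168207 (b = 203332*(1/168207) = 203332/168207 ≈ 1.2088)
(190204 + 155648)*(325969 + (229628 + b)/(-233318 + 183318)) = (190204 + 155648)*(325969 + (229628 + 203332/168207)/(-233318 + 183318)) = 345852*(325969 + (38625240328/168207)/(-50000)) = 345852*(325969 + (38625240328/168207)*(-1/50000)) = 345852*(325969 - 4828155041/1051293750) = 345852*(342684344238709/1051293750) = 1519462382354435706/13478125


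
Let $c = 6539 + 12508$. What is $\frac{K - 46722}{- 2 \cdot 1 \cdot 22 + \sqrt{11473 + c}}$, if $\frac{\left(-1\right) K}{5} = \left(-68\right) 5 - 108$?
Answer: $- \frac{244651}{3573} - \frac{22241 \sqrt{7630}}{7146} \approx -340.34$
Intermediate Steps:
$c = 19047$
$K = 2240$ ($K = - 5 \left(\left(-68\right) 5 - 108\right) = - 5 \left(-340 - 108\right) = \left(-5\right) \left(-448\right) = 2240$)
$\frac{K - 46722}{- 2 \cdot 1 \cdot 22 + \sqrt{11473 + c}} = \frac{2240 - 46722}{- 2 \cdot 1 \cdot 22 + \sqrt{11473 + 19047}} = - \frac{44482}{\left(-1\right) 2 \cdot 22 + \sqrt{30520}} = - \frac{44482}{\left(-2\right) 22 + 2 \sqrt{7630}} = - \frac{44482}{-44 + 2 \sqrt{7630}}$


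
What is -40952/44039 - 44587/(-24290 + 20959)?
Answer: 1827155781/146693909 ≈ 12.456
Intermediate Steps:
-40952/44039 - 44587/(-24290 + 20959) = -40952*1/44039 - 44587/(-3331) = -40952/44039 - 44587*(-1/3331) = -40952/44039 + 44587/3331 = 1827155781/146693909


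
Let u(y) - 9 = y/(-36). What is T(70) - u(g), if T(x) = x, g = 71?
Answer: 2267/36 ≈ 62.972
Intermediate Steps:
u(y) = 9 - y/36 (u(y) = 9 + y/(-36) = 9 + y*(-1/36) = 9 - y/36)
T(70) - u(g) = 70 - (9 - 1/36*71) = 70 - (9 - 71/36) = 70 - 1*253/36 = 70 - 253/36 = 2267/36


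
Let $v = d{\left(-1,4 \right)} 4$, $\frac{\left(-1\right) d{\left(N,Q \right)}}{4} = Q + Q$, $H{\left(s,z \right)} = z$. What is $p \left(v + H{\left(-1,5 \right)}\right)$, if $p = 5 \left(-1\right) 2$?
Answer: $1230$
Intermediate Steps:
$p = -10$ ($p = \left(-5\right) 2 = -10$)
$d{\left(N,Q \right)} = - 8 Q$ ($d{\left(N,Q \right)} = - 4 \left(Q + Q\right) = - 4 \cdot 2 Q = - 8 Q$)
$v = -128$ ($v = \left(-8\right) 4 \cdot 4 = \left(-32\right) 4 = -128$)
$p \left(v + H{\left(-1,5 \right)}\right) = - 10 \left(-128 + 5\right) = \left(-10\right) \left(-123\right) = 1230$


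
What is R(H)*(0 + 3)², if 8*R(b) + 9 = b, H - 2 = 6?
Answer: -9/8 ≈ -1.1250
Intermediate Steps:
H = 8 (H = 2 + 6 = 8)
R(b) = -9/8 + b/8
R(H)*(0 + 3)² = (-9/8 + (⅛)*8)*(0 + 3)² = (-9/8 + 1)*3² = -⅛*9 = -9/8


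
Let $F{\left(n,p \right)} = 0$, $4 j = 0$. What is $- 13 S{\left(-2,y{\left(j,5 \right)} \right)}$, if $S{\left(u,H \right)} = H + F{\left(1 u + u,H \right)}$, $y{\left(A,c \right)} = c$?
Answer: $-65$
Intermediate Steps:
$j = 0$ ($j = \frac{1}{4} \cdot 0 = 0$)
$S{\left(u,H \right)} = H$ ($S{\left(u,H \right)} = H + 0 = H$)
$- 13 S{\left(-2,y{\left(j,5 \right)} \right)} = \left(-13\right) 5 = -65$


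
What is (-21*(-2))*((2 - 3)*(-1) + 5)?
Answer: 252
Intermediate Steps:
(-21*(-2))*((2 - 3)*(-1) + 5) = 42*(-1*(-1) + 5) = 42*(1 + 5) = 42*6 = 252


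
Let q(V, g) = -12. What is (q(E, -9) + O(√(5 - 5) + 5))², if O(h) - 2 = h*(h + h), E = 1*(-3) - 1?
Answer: 1600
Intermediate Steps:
E = -4 (E = -3 - 1 = -4)
O(h) = 2 + 2*h² (O(h) = 2 + h*(h + h) = 2 + h*(2*h) = 2 + 2*h²)
(q(E, -9) + O(√(5 - 5) + 5))² = (-12 + (2 + 2*(√(5 - 5) + 5)²))² = (-12 + (2 + 2*(√0 + 5)²))² = (-12 + (2 + 2*(0 + 5)²))² = (-12 + (2 + 2*5²))² = (-12 + (2 + 2*25))² = (-12 + (2 + 50))² = (-12 + 52)² = 40² = 1600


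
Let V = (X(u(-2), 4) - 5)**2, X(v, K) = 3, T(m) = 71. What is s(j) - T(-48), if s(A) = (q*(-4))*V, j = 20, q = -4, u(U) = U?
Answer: -7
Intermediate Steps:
V = 4 (V = (3 - 5)**2 = (-2)**2 = 4)
s(A) = 64 (s(A) = -4*(-4)*4 = 16*4 = 64)
s(j) - T(-48) = 64 - 1*71 = 64 - 71 = -7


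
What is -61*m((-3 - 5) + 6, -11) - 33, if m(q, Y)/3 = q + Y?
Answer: 2346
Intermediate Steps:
m(q, Y) = 3*Y + 3*q (m(q, Y) = 3*(q + Y) = 3*(Y + q) = 3*Y + 3*q)
-61*m((-3 - 5) + 6, -11) - 33 = -61*(3*(-11) + 3*((-3 - 5) + 6)) - 33 = -61*(-33 + 3*(-8 + 6)) - 33 = -61*(-33 + 3*(-2)) - 33 = -61*(-33 - 6) - 33 = -61*(-39) - 33 = 2379 - 33 = 2346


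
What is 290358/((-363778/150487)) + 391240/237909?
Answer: -5197658127673897/43273030101 ≈ -1.2011e+5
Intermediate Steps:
290358/((-363778/150487)) + 391240/237909 = 290358/((-363778*1/150487)) + 391240*(1/237909) = 290358/(-363778/150487) + 391240/237909 = 290358*(-150487/363778) + 391240/237909 = -21847552173/181889 + 391240/237909 = -5197658127673897/43273030101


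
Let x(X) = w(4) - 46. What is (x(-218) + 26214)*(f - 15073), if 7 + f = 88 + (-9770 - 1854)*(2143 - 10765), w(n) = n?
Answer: 2622621163392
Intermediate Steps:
x(X) = -42 (x(X) = 4 - 46 = -42)
f = 100222209 (f = -7 + (88 + (-9770 - 1854)*(2143 - 10765)) = -7 + (88 - 11624*(-8622)) = -7 + (88 + 100222128) = -7 + 100222216 = 100222209)
(x(-218) + 26214)*(f - 15073) = (-42 + 26214)*(100222209 - 15073) = 26172*100207136 = 2622621163392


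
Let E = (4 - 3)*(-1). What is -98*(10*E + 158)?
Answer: -14504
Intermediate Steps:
E = -1 (E = 1*(-1) = -1)
-98*(10*E + 158) = -98*(10*(-1) + 158) = -98*(-10 + 158) = -98*148 = -14504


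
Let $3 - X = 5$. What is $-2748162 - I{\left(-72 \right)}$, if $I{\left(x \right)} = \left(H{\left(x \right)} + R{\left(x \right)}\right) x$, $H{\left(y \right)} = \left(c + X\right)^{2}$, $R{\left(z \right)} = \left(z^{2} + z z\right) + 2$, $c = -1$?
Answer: $-2000874$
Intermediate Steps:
$X = -2$ ($X = 3 - 5 = -2$)
$R{\left(z \right)} = 2 + 2 z^{2}$ ($R{\left(z \right)} = \left(z^{2} + z^{2}\right) + 2 = 2 z^{2} + 2 = 2 + 2 z^{2}$)
$H{\left(y \right)} = 9$ ($H{\left(y \right)} = \left(-1 - 2\right)^{2} = \left(-3\right)^{2} = 9$)
$I{\left(x \right)} = x \left(11 + 2 x^{2}\right)$ ($I{\left(x \right)} = \left(9 + \left(2 + 2 x^{2}\right)\right) x = \left(11 + 2 x^{2}\right) x = x \left(11 + 2 x^{2}\right)$)
$-2748162 - I{\left(-72 \right)} = -2748162 - - 72 \left(11 + 2 \left(-72\right)^{2}\right) = -2748162 - - 72 \left(11 + 2 \cdot 5184\right) = -2748162 - - 72 \left(11 + 10368\right) = -2748162 - \left(-72\right) 10379 = -2748162 - -747288 = -2748162 + 747288 = -2000874$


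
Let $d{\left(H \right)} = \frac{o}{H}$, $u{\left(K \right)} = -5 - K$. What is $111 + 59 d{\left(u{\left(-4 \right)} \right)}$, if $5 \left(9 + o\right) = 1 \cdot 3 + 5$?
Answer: $\frac{2738}{5} \approx 547.6$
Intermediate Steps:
$o = - \frac{37}{5}$ ($o = -9 + \frac{1 \cdot 3 + 5}{5} = -9 + \frac{3 + 5}{5} = -9 + \frac{1}{5} \cdot 8 = -9 + \frac{8}{5} = - \frac{37}{5} \approx -7.4$)
$d{\left(H \right)} = - \frac{37}{5 H}$
$111 + 59 d{\left(u{\left(-4 \right)} \right)} = 111 + 59 \left(- \frac{37}{5 \left(-5 - -4\right)}\right) = 111 + 59 \left(- \frac{37}{5 \left(-5 + 4\right)}\right) = 111 + 59 \left(- \frac{37}{5 \left(-1\right)}\right) = 111 + 59 \left(\left(- \frac{37}{5}\right) \left(-1\right)\right) = 111 + 59 \cdot \frac{37}{5} = 111 + \frac{2183}{5} = \frac{2738}{5}$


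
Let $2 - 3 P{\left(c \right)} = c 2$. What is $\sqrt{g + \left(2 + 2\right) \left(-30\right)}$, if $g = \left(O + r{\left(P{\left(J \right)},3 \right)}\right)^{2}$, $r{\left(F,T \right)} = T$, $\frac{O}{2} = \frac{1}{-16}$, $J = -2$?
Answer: $\frac{i \sqrt{7151}}{8} \approx 10.57 i$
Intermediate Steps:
$O = - \frac{1}{8}$ ($O = \frac{2}{-16} = 2 \left(- \frac{1}{16}\right) = - \frac{1}{8} \approx -0.125$)
$P{\left(c \right)} = \frac{2}{3} - \frac{2 c}{3}$ ($P{\left(c \right)} = \frac{2}{3} - \frac{c 2}{3} = \frac{2}{3} - \frac{2 c}{3}$)
$g = \frac{529}{64}$ ($g = \left(- \frac{1}{8} + 3\right)^{2} = \left(\frac{23}{8}\right)^{2} = \frac{529}{64} \approx 8.2656$)
$\sqrt{g + \left(2 + 2\right) \left(-30\right)} = \sqrt{\frac{529}{64} + \left(2 + 2\right) \left(-30\right)} = \sqrt{\frac{529}{64} + 4 \left(-30\right)} = \sqrt{\frac{529}{64} - 120} = \sqrt{- \frac{7151}{64}} = \frac{i \sqrt{7151}}{8}$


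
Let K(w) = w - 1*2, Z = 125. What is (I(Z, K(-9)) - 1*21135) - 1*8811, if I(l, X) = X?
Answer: -29957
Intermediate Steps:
K(w) = -2 + w (K(w) = w - 2 = -2 + w)
(I(Z, K(-9)) - 1*21135) - 1*8811 = ((-2 - 9) - 1*21135) - 1*8811 = (-11 - 21135) - 8811 = -21146 - 8811 = -29957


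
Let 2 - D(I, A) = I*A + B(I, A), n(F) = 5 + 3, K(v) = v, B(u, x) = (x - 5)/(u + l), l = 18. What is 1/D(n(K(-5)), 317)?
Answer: -1/2546 ≈ -0.00039277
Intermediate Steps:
B(u, x) = (-5 + x)/(18 + u) (B(u, x) = (x - 5)/(u + 18) = (-5 + x)/(18 + u))
n(F) = 8
D(I, A) = 2 - A*I - (-5 + A)/(18 + I) (D(I, A) = 2 - (I*A + (-5 + A)/(18 + I)) = 2 - (A*I + (-5 + A)/(18 + I)) = 2 + (-A*I - (-5 + A)/(18 + I)) = 2 - A*I - (-5 + A)/(18 + I))
1/D(n(K(-5)), 317) = 1/((5 - 1*317 + (2 - 1*317*8)*(18 + 8))/(18 + 8)) = 1/((5 - 317 + (2 - 2536)*26)/26) = 1/((5 - 317 - 2534*26)/26) = 1/((5 - 317 - 65884)/26) = 1/((1/26)*(-66196)) = 1/(-2546) = -1/2546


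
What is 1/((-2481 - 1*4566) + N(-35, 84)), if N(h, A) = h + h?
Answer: -1/7117 ≈ -0.00014051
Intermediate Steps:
N(h, A) = 2*h
1/((-2481 - 1*4566) + N(-35, 84)) = 1/((-2481 - 1*4566) + 2*(-35)) = 1/((-2481 - 4566) - 70) = 1/(-7047 - 70) = 1/(-7117) = -1/7117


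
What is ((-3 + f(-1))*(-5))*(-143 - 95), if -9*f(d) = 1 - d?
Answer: -34510/9 ≈ -3834.4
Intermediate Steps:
f(d) = -⅑ + d/9 (f(d) = -(1 - d)/9 = -⅑ + d/9)
((-3 + f(-1))*(-5))*(-143 - 95) = ((-3 + (-⅑ + (⅑)*(-1)))*(-5))*(-143 - 95) = ((-3 + (-⅑ - ⅑))*(-5))*(-238) = ((-3 - 2/9)*(-5))*(-238) = -29/9*(-5)*(-238) = (145/9)*(-238) = -34510/9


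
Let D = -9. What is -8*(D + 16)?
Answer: -56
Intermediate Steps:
-8*(D + 16) = -8*(-9 + 16) = -8*7 = -56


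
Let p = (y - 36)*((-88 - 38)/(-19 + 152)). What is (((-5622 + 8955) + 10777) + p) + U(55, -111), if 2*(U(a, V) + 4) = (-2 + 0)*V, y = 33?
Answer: 270177/19 ≈ 14220.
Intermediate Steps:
U(a, V) = -4 - V (U(a, V) = -4 + ((-2 + 0)*V)/2 = -4 + (-2*V)/2 = -4 - V)
p = 54/19 (p = (33 - 36)*((-88 - 38)/(-19 + 152)) = -(-378)/133 = -3*(-18/19) = 54/19 ≈ 2.8421)
(((-5622 + 8955) + 10777) + p) + U(55, -111) = (((-5622 + 8955) + 10777) + 54/19) + (-4 - 1*(-111)) = ((3333 + 10777) + 54/19) + (-4 + 111) = (14110 + 54/19) + 107 = 268144/19 + 107 = 270177/19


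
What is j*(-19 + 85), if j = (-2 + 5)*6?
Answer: 1188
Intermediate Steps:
j = 18 (j = 3*6 = 18)
j*(-19 + 85) = 18*(-19 + 85) = 18*66 = 1188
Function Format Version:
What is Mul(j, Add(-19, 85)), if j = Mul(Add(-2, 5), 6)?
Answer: 1188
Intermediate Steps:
j = 18 (j = Mul(3, 6) = 18)
Mul(j, Add(-19, 85)) = Mul(18, Add(-19, 85)) = Mul(18, 66) = 1188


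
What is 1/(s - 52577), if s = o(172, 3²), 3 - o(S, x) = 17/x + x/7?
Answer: -63/3312362 ≈ -1.9020e-5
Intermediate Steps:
o(S, x) = 3 - 17/x - x/7 (o(S, x) = 3 - (17/x + x/7) = 3 + (-17/x - x/7) = 3 - 17/x - x/7)
s = -11/63 (s = 3 - 17/(3²) - ⅐*3² = 3 - 17/9 - ⅐*9 = 3 - 17*⅑ - 9/7 = 3 - 17/9 - 9/7 = -11/63 ≈ -0.17460)
1/(s - 52577) = 1/(-11/63 - 52577) = 1/(-3312362/63) = -63/3312362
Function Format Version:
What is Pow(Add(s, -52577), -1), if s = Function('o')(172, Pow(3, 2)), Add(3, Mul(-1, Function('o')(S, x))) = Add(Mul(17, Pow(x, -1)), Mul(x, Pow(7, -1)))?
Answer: Rational(-63, 3312362) ≈ -1.9020e-5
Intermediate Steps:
Function('o')(S, x) = Add(3, Mul(-17, Pow(x, -1)), Mul(Rational(-1, 7), x)) (Function('o')(S, x) = Add(3, Mul(-1, Add(Mul(17, Pow(x, -1)), Mul(x, Pow(7, -1))))) = Add(3, Mul(-1, Add(Mul(17, Pow(x, -1)), Mul(x, Rational(1, 7))))) = Add(3, Mul(-1, Add(Mul(17, Pow(x, -1)), Mul(Rational(1, 7), x)))) = Add(3, Add(Mul(-17, Pow(x, -1)), Mul(Rational(-1, 7), x))) = Add(3, Mul(-17, Pow(x, -1)), Mul(Rational(-1, 7), x)))
s = Rational(-11, 63) (s = Add(3, Mul(-17, Pow(Pow(3, 2), -1)), Mul(Rational(-1, 7), Pow(3, 2))) = Add(3, Mul(-17, Pow(9, -1)), Mul(Rational(-1, 7), 9)) = Add(3, Mul(-17, Rational(1, 9)), Rational(-9, 7)) = Add(3, Rational(-17, 9), Rational(-9, 7)) = Rational(-11, 63) ≈ -0.17460)
Pow(Add(s, -52577), -1) = Pow(Add(Rational(-11, 63), -52577), -1) = Pow(Rational(-3312362, 63), -1) = Rational(-63, 3312362)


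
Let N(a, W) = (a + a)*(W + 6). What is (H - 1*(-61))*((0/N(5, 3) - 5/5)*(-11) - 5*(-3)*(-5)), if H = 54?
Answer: -7360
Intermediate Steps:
N(a, W) = 2*a*(6 + W) (N(a, W) = (2*a)*(6 + W) = 2*a*(6 + W))
(H - 1*(-61))*((0/N(5, 3) - 5/5)*(-11) - 5*(-3)*(-5)) = (54 - 1*(-61))*((0/((2*5*(6 + 3))) - 5/5)*(-11) - 5*(-3)*(-5)) = (54 + 61)*((0/((2*5*9)) - 5*⅕)*(-11) + 15*(-5)) = 115*((0/90 - 1)*(-11) - 75) = 115*((0*(1/90) - 1)*(-11) - 75) = 115*((0 - 1)*(-11) - 75) = 115*(-1*(-11) - 75) = 115*(11 - 75) = 115*(-64) = -7360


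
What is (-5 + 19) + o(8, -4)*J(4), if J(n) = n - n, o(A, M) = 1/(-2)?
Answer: 14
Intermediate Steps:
o(A, M) = -½
J(n) = 0
(-5 + 19) + o(8, -4)*J(4) = (-5 + 19) - ½*0 = 14 + 0 = 14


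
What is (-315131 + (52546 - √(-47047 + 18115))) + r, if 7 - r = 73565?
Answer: -336143 - 2*I*√7233 ≈ -3.3614e+5 - 170.09*I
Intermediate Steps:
r = -73558 (r = 7 - 1*73565 = 7 - 73565 = -73558)
(-315131 + (52546 - √(-47047 + 18115))) + r = (-315131 + (52546 - √(-47047 + 18115))) - 73558 = (-315131 + (52546 - √(-28932))) - 73558 = (-315131 + (52546 - 2*I*√7233)) - 73558 = (-262585 - 2*I*√7233) - 73558 = -336143 - 2*I*√7233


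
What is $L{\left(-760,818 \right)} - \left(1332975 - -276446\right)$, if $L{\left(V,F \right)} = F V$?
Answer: $-2231101$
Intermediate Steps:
$L{\left(-760,818 \right)} - \left(1332975 - -276446\right) = 818 \left(-760\right) - \left(1332975 - -276446\right) = -621680 - \left(1332975 + 276446\right) = -621680 - 1609421 = -2231101$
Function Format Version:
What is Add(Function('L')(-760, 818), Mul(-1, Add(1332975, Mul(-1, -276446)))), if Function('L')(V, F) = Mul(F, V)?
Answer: -2231101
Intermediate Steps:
Add(Function('L')(-760, 818), Mul(-1, Add(1332975, Mul(-1, -276446)))) = Add(Mul(818, -760), Mul(-1, Add(1332975, Mul(-1, -276446)))) = Add(-621680, Mul(-1, Add(1332975, 276446))) = Add(-621680, Mul(-1, 1609421)) = Add(-621680, -1609421) = -2231101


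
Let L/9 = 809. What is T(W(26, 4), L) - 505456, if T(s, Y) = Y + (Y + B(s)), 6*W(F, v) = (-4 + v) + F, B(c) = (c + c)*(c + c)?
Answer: -4417370/9 ≈ -4.9082e+5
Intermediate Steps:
B(c) = 4*c² (B(c) = (2*c)*(2*c) = 4*c²)
L = 7281 (L = 9*809 = 7281)
W(F, v) = -⅔ + F/6 + v/6 (W(F, v) = ((-4 + v) + F)/6 = (-4 + F + v)/6 = -⅔ + F/6 + v/6)
T(s, Y) = 2*Y + 4*s² (T(s, Y) = Y + (Y + 4*s²) = 2*Y + 4*s²)
T(W(26, 4), L) - 505456 = (2*7281 + 4*(-⅔ + (⅙)*26 + (⅙)*4)²) - 505456 = (14562 + 4*(-⅔ + 13/3 + ⅔)²) - 505456 = (14562 + 4*(13/3)²) - 505456 = (14562 + 4*(169/9)) - 505456 = (14562 + 676/9) - 505456 = 131734/9 - 505456 = -4417370/9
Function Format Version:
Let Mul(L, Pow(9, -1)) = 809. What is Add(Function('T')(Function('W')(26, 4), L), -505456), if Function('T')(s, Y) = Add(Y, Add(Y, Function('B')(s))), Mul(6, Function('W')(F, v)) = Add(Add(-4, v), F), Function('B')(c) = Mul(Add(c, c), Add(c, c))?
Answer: Rational(-4417370, 9) ≈ -4.9082e+5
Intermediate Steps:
Function('B')(c) = Mul(4, Pow(c, 2)) (Function('B')(c) = Mul(Mul(2, c), Mul(2, c)) = Mul(4, Pow(c, 2)))
L = 7281 (L = Mul(9, 809) = 7281)
Function('W')(F, v) = Add(Rational(-2, 3), Mul(Rational(1, 6), F), Mul(Rational(1, 6), v)) (Function('W')(F, v) = Mul(Rational(1, 6), Add(Add(-4, v), F)) = Mul(Rational(1, 6), Add(-4, F, v)) = Add(Rational(-2, 3), Mul(Rational(1, 6), F), Mul(Rational(1, 6), v)))
Function('T')(s, Y) = Add(Mul(2, Y), Mul(4, Pow(s, 2))) (Function('T')(s, Y) = Add(Y, Add(Y, Mul(4, Pow(s, 2)))) = Add(Mul(2, Y), Mul(4, Pow(s, 2))))
Add(Function('T')(Function('W')(26, 4), L), -505456) = Add(Add(Mul(2, 7281), Mul(4, Pow(Add(Rational(-2, 3), Mul(Rational(1, 6), 26), Mul(Rational(1, 6), 4)), 2))), -505456) = Add(Add(14562, Mul(4, Pow(Add(Rational(-2, 3), Rational(13, 3), Rational(2, 3)), 2))), -505456) = Add(Add(14562, Mul(4, Pow(Rational(13, 3), 2))), -505456) = Add(Add(14562, Mul(4, Rational(169, 9))), -505456) = Add(Add(14562, Rational(676, 9)), -505456) = Add(Rational(131734, 9), -505456) = Rational(-4417370, 9)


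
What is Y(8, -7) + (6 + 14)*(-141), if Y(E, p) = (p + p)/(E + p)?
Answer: -2834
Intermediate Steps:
Y(E, p) = 2*p/(E + p) (Y(E, p) = (2*p)/(E + p) = 2*p/(E + p))
Y(8, -7) + (6 + 14)*(-141) = 2*(-7)/(8 - 7) + (6 + 14)*(-141) = 2*(-7)/1 + 20*(-141) = 2*(-7)*1 - 2820 = -14 - 2820 = -2834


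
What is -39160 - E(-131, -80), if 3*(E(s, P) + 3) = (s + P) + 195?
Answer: -117455/3 ≈ -39152.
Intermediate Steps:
E(s, P) = 62 + P/3 + s/3 (E(s, P) = -3 + ((s + P) + 195)/3 = -3 + ((P + s) + 195)/3 = -3 + (195 + P + s)/3 = -3 + (65 + P/3 + s/3) = 62 + P/3 + s/3)
-39160 - E(-131, -80) = -39160 - (62 + (⅓)*(-80) + (⅓)*(-131)) = -39160 - (62 - 80/3 - 131/3) = -39160 - 1*(-25/3) = -39160 + 25/3 = -117455/3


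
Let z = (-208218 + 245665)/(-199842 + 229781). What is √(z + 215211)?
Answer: 2*√984204845234/4277 ≈ 463.91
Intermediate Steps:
z = 37447/29939 ≈ 1.2508
√(z + 215211) = √(37447/29939 + 215211) = √(6443239576/29939) = 2*√984204845234/4277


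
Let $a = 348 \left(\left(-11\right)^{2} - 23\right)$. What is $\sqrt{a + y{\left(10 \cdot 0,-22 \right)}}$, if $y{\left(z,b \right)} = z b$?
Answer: $14 \sqrt{174} \approx 184.67$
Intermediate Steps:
$y{\left(z,b \right)} = b z$
$a = 34104$ ($a = 348 \left(121 - 23\right) = 348 \cdot 98 = 34104$)
$\sqrt{a + y{\left(10 \cdot 0,-22 \right)}} = \sqrt{34104 - 22 \cdot 10 \cdot 0} = \sqrt{34104 - 0} = \sqrt{34104 + 0} = \sqrt{34104} = 14 \sqrt{174}$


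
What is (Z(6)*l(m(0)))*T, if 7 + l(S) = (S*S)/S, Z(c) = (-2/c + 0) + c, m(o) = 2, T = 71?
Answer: -6035/3 ≈ -2011.7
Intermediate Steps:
Z(c) = c - 2/c (Z(c) = -2/c + c = c - 2/c)
l(S) = -7 + S (l(S) = -7 + (S*S)/S = -7 + S²/S = -7 + S)
(Z(6)*l(m(0)))*T = ((6 - 2/6)*(-7 + 2))*71 = ((6 - 2*⅙)*(-5))*71 = ((6 - ⅓)*(-5))*71 = ((17/3)*(-5))*71 = -85/3*71 = -6035/3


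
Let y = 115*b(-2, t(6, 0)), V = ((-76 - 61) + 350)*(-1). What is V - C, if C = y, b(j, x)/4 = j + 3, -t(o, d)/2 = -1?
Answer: -673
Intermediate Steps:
t(o, d) = 2 (t(o, d) = -2*(-1) = 2)
b(j, x) = 12 + 4*j (b(j, x) = 4*(j + 3) = 4*(3 + j) = 12 + 4*j)
V = -213 (V = (-137 + 350)*(-1) = 213*(-1) = -213)
y = 460 (y = 115*(12 + 4*(-2)) = 115*(12 - 8) = 115*4 = 460)
C = 460
V - C = -213 - 1*460 = -213 - 460 = -673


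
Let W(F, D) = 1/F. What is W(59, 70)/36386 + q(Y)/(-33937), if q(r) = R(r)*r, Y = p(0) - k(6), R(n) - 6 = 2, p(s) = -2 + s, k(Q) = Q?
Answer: 137427473/72855069238 ≈ 0.0018863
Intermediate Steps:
R(n) = 8 (R(n) = 6 + 2 = 8)
Y = -8 (Y = (-2 + 0) - 1*6 = -2 - 6 = -8)
q(r) = 8*r
W(59, 70)/36386 + q(Y)/(-33937) = 1/(59*36386) + (8*(-8))/(-33937) = (1/59)*(1/36386) - 64*(-1/33937) = 1/2146774 + 64/33937 = 137427473/72855069238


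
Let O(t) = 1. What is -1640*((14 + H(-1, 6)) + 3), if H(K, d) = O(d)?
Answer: -29520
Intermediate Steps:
H(K, d) = 1
-1640*((14 + H(-1, 6)) + 3) = -1640*((14 + 1) + 3) = -1640*(15 + 3) = -1640*18 = -29520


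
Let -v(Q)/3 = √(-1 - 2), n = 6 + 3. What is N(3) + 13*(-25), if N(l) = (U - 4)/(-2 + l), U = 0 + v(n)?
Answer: -329 - 3*I*√3 ≈ -329.0 - 5.1962*I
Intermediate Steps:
n = 9
v(Q) = -3*I*√3 (v(Q) = -3*√(-1 - 2) = -3*I*√3)
U = -3*I*√3 (U = 0 - 3*I*√3 = -3*I*√3 ≈ -5.1962*I)
N(l) = (-4 - 3*I*√3)/(-2 + l) (N(l) = (-3*I*√3 - 4)/(-2 + l) = (-4 - 3*I*√3)/(-2 + l))
N(3) + 13*(-25) = (-4 - 3*I*√3)/(-2 + 3) + 13*(-25) = (-4 - 3*I*√3)/1 - 325 = 1*(-4 - 3*I*√3) - 325 = (-4 - 3*I*√3) - 325 = -329 - 3*I*√3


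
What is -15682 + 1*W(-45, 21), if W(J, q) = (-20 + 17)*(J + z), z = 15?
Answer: -15592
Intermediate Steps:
W(J, q) = -45 - 3*J (W(J, q) = (-20 + 17)*(J + 15) = -3*(15 + J) = -45 - 3*J)
-15682 + 1*W(-45, 21) = -15682 + 1*(-45 - 3*(-45)) = -15682 + 1*(-45 + 135) = -15682 + 1*90 = -15682 + 90 = -15592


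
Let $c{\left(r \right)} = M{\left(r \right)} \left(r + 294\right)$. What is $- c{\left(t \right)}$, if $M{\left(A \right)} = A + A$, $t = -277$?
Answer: $9418$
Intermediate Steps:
$M{\left(A \right)} = 2 A$
$c{\left(r \right)} = 2 r \left(294 + r\right)$ ($c{\left(r \right)} = 2 r \left(r + 294\right) = 2 r \left(294 + r\right)$)
$- c{\left(t \right)} = - 2 \left(-277\right) \left(294 - 277\right) = - 2 \left(-277\right) 17 = \left(-1\right) \left(-9418\right) = 9418$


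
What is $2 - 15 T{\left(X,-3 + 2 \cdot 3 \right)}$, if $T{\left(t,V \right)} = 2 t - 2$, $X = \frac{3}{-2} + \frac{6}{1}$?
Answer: $-103$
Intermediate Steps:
$X = \frac{9}{2}$ ($X = 3 \left(- \frac{1}{2}\right) + 6 \cdot 1 = - \frac{3}{2} + 6 = \frac{9}{2} \approx 4.5$)
$T{\left(t,V \right)} = -2 + 2 t$
$2 - 15 T{\left(X,-3 + 2 \cdot 3 \right)} = 2 - 15 \left(-2 + 2 \cdot \frac{9}{2}\right) = 2 - 15 \left(-2 + 9\right) = 2 - 105 = -103$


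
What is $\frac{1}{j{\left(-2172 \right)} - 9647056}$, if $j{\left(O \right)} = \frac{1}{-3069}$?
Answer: $- \frac{3069}{29606814865} \approx -1.0366 \cdot 10^{-7}$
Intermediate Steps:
$j{\left(O \right)} = - \frac{1}{3069}$
$\frac{1}{j{\left(-2172 \right)} - 9647056} = \frac{1}{- \frac{1}{3069} - 9647056} = \frac{1}{- \frac{29606814865}{3069}} = - \frac{3069}{29606814865}$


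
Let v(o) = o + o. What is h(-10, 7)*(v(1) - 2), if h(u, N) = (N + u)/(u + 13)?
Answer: 0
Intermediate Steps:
v(o) = 2*o
h(u, N) = (N + u)/(13 + u)
h(-10, 7)*(v(1) - 2) = ((7 - 10)/(13 - 10))*(2*1 - 2) = (-3/3)*(2 - 2) = ((1/3)*(-3))*0 = -1*0 = 0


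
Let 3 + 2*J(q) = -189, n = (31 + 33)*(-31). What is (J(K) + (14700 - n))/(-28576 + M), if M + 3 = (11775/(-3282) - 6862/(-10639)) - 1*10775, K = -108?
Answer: -193068826808/458078054411 ≈ -0.42148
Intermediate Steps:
M = -125480104395/11639066 (M = -3 + ((11775/(-3282) - 6862/(-10639)) - 1*10775) = -3 + ((11775*(-1/3282) - 6862*(-1/10639)) - 10775) = -3 + ((-3925/1094 + 6862/10639) - 10775) = -3 + (-34251047/11639066 - 10775) = -3 - 125445187197/11639066 = -125480104395/11639066 ≈ -10781.)
n = -1984 (n = 64*(-31) = -1984)
J(q) = -96 (J(q) = -3/2 + (½)*(-189) = -3/2 - 189/2 = -96)
(J(K) + (14700 - n))/(-28576 + M) = (-96 + (14700 - 1*(-1984)))/(-28576 - 125480104395/11639066) = (-96 + (14700 + 1984))/(-458078054411/11639066) = (-96 + 16684)*(-11639066/458078054411) = 16588*(-11639066/458078054411) = -193068826808/458078054411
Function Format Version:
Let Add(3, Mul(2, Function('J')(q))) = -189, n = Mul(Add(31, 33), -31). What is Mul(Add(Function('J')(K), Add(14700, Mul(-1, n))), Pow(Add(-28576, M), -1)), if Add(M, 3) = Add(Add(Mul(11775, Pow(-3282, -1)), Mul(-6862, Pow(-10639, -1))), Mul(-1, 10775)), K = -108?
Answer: Rational(-193068826808, 458078054411) ≈ -0.42148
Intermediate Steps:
M = Rational(-125480104395, 11639066) (M = Add(-3, Add(Add(Mul(11775, Pow(-3282, -1)), Mul(-6862, Pow(-10639, -1))), Mul(-1, 10775))) = Add(-3, Add(Add(Mul(11775, Rational(-1, 3282)), Mul(-6862, Rational(-1, 10639))), -10775)) = Add(-3, Add(Add(Rational(-3925, 1094), Rational(6862, 10639)), -10775)) = Add(-3, Add(Rational(-34251047, 11639066), -10775)) = Add(-3, Rational(-125445187197, 11639066)) = Rational(-125480104395, 11639066) ≈ -10781.)
n = -1984 (n = Mul(64, -31) = -1984)
Function('J')(q) = -96 (Function('J')(q) = Add(Rational(-3, 2), Mul(Rational(1, 2), -189)) = Add(Rational(-3, 2), Rational(-189, 2)) = -96)
Mul(Add(Function('J')(K), Add(14700, Mul(-1, n))), Pow(Add(-28576, M), -1)) = Mul(Add(-96, Add(14700, Mul(-1, -1984))), Pow(Add(-28576, Rational(-125480104395, 11639066)), -1)) = Mul(Add(-96, Add(14700, 1984)), Pow(Rational(-458078054411, 11639066), -1)) = Mul(Add(-96, 16684), Rational(-11639066, 458078054411)) = Mul(16588, Rational(-11639066, 458078054411)) = Rational(-193068826808, 458078054411)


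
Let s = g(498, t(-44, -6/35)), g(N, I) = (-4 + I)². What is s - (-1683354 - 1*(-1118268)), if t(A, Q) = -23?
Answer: 565815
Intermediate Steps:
s = 729 (s = (-4 - 23)² = (-27)² = 729)
s - (-1683354 - 1*(-1118268)) = 729 - (-1683354 - 1*(-1118268)) = 729 - (-1683354 + 1118268) = 729 - 1*(-565086) = 729 + 565086 = 565815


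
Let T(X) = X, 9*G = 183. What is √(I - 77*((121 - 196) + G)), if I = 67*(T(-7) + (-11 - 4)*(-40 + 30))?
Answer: √124113/3 ≈ 117.43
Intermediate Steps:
G = 61/3 (G = (⅑)*183 = 61/3 ≈ 20.333)
I = 9581 (I = 67*(-7 + (-11 - 4)*(-40 + 30)) = 67*(-7 - 15*(-10)) = 67*(-7 + 150) = 67*143 = 9581)
√(I - 77*((121 - 196) + G)) = √(9581 - 77*((121 - 196) + 61/3)) = √(9581 - 77*(-75 + 61/3)) = √(9581 - 77*(-164/3)) = √(9581 + 12628/3) = √(41371/3) = √124113/3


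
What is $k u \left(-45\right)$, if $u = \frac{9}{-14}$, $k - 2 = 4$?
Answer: $\frac{1215}{7} \approx 173.57$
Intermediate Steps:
$k = 6$ ($k = 2 + 4 = 6$)
$u = - \frac{9}{14}$ ($u = 9 \left(- \frac{1}{14}\right) = - \frac{9}{14} \approx -0.64286$)
$k u \left(-45\right) = 6 \left(- \frac{9}{14}\right) \left(-45\right) = \left(- \frac{27}{7}\right) \left(-45\right) = \frac{1215}{7}$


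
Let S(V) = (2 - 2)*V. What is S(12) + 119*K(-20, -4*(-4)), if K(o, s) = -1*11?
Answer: -1309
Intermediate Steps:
S(V) = 0 (S(V) = 0*V = 0)
K(o, s) = -11
S(12) + 119*K(-20, -4*(-4)) = 0 + 119*(-11) = 0 - 1309 = -1309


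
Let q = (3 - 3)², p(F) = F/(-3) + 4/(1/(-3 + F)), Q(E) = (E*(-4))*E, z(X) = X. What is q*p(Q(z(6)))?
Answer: 0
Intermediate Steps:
Q(E) = -4*E² (Q(E) = (-4*E)*E = -4*E²)
p(F) = -12 + 11*F/3 (p(F) = F*(-⅓) + 4*(-3 + F) = -F/3 + (-12 + 4*F) = -12 + 11*F/3)
q = 0 (q = 0² = 0)
q*p(Q(z(6))) = 0*(-12 + 11*(-4*6²)/3) = 0*(-12 + 11*(-4*36)/3) = 0*(-12 + (11/3)*(-144)) = 0*(-12 - 528) = 0*(-540) = 0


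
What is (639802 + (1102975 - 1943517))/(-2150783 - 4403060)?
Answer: 200740/6553843 ≈ 0.030629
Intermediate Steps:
(639802 + (1102975 - 1943517))/(-2150783 - 4403060) = (639802 - 840542)/(-6553843) = -200740*(-1/6553843) = 200740/6553843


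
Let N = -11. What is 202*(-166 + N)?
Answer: -35754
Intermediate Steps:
202*(-166 + N) = 202*(-166 - 11) = 202*(-177) = -35754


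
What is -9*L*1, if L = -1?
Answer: 9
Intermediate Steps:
-9*L*1 = -9*(-1)*1 = 9*1 = 9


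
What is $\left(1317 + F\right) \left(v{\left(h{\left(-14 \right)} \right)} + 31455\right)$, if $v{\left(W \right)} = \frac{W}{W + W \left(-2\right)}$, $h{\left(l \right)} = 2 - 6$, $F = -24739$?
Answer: $-736715588$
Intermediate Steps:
$h{\left(l \right)} = -4$
$v{\left(W \right)} = -1$ ($v{\left(W \right)} = \frac{W}{W - 2 W} = \frac{W}{\left(-1\right) W} = W \left(- \frac{1}{W}\right) = -1$)
$\left(1317 + F\right) \left(v{\left(h{\left(-14 \right)} \right)} + 31455\right) = \left(1317 - 24739\right) \left(-1 + 31455\right) = \left(-23422\right) 31454 = -736715588$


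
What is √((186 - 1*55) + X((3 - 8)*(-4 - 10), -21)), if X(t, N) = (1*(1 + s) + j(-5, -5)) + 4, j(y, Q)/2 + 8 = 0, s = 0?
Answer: 2*√30 ≈ 10.954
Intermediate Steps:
j(y, Q) = -16 (j(y, Q) = -16 + 2*0 = -16 + 0 = -16)
X(t, N) = -11 (X(t, N) = (1*(1 + 0) - 16) + 4 = (1*1 - 16) + 4 = (1 - 16) + 4 = -15 + 4 = -11)
√((186 - 1*55) + X((3 - 8)*(-4 - 10), -21)) = √((186 - 1*55) - 11) = √((186 - 55) - 11) = √(131 - 11) = √120 = 2*√30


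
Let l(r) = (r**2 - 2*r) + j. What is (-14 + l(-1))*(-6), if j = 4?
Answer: 42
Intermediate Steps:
l(r) = 4 + r**2 - 2*r (l(r) = (r**2 - 2*r) + 4 = 4 + r**2 - 2*r)
(-14 + l(-1))*(-6) = (-14 + (4 + (-1)**2 - 2*(-1)))*(-6) = (-14 + (4 + 1 + 2))*(-6) = (-14 + 7)*(-6) = -7*(-6) = 42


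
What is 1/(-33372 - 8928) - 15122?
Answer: -639660601/42300 ≈ -15122.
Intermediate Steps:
1/(-33372 - 8928) - 15122 = 1/(-42300) - 15122 = -1/42300 - 15122 = -639660601/42300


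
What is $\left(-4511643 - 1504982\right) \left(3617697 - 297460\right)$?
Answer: $-19976620940125$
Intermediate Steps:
$\left(-4511643 - 1504982\right) \left(3617697 - 297460\right) = \left(-6016625\right) 3320237 = -19976620940125$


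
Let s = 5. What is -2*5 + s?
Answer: -5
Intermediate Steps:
-2*5 + s = -2*5 + 5 = -10 + 5 = -5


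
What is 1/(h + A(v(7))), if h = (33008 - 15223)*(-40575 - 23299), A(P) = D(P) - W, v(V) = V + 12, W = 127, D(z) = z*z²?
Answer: -1/1135992358 ≈ -8.8029e-10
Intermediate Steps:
D(z) = z³
v(V) = 12 + V
A(P) = -127 + P³ (A(P) = P³ - 1*127 = P³ - 127 = -127 + P³)
h = -1135999090 (h = 17785*(-63874) = -1135999090)
1/(h + A(v(7))) = 1/(-1135999090 + (-127 + (12 + 7)³)) = 1/(-1135999090 + (-127 + 19³)) = 1/(-1135999090 + (-127 + 6859)) = 1/(-1135999090 + 6732) = 1/(-1135992358) = -1/1135992358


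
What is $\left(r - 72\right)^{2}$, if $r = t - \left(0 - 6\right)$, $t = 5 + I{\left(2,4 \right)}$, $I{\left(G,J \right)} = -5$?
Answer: $4356$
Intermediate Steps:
$t = 0$ ($t = 5 - 5 = 0$)
$r = 6$ ($r = 0 - \left(0 - 6\right) = 0 - -6 = 0 + 6 = 6$)
$\left(r - 72\right)^{2} = \left(6 - 72\right)^{2} = \left(-66\right)^{2} = 4356$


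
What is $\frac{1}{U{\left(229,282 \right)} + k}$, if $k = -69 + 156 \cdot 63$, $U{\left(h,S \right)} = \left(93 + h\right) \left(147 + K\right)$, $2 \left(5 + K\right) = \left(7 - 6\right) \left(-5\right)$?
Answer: $\frac{1}{54678} \approx 1.8289 \cdot 10^{-5}$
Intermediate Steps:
$K = - \frac{15}{2}$ ($K = -5 + \frac{\left(7 - 6\right) \left(-5\right)}{2} = -5 + \frac{1 \left(-5\right)}{2} = -5 + \frac{1}{2} \left(-5\right) = -5 - \frac{5}{2} = - \frac{15}{2} \approx -7.5$)
$U{\left(h,S \right)} = \frac{25947}{2} + \frac{279 h}{2}$ ($U{\left(h,S \right)} = \left(93 + h\right) \left(147 - \frac{15}{2}\right) = \left(93 + h\right) \frac{279}{2} = \frac{25947}{2} + \frac{279 h}{2}$)
$k = 9759$ ($k = -69 + 9828 = 9759$)
$\frac{1}{U{\left(229,282 \right)} + k} = \frac{1}{\left(\frac{25947}{2} + \frac{279}{2} \cdot 229\right) + 9759} = \frac{1}{\left(\frac{25947}{2} + \frac{63891}{2}\right) + 9759} = \frac{1}{44919 + 9759} = \frac{1}{54678}$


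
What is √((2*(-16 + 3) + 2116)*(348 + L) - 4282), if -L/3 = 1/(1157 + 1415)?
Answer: √1195753320638/1286 ≈ 850.32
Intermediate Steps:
L = -3/2572 (L = -3/(1157 + 1415) = -3/2572 ≈ -0.0011664)
√((2*(-16 + 3) + 2116)*(348 + L) - 4282) = √((2*(-16 + 3) + 2116)*(348 - 3/2572) - 4282) = √((2*(-13) + 2116)*(895053/2572) - 4282) = √((-26 + 2116)*(895053/2572) - 4282) = √(2090*(895053/2572) - 4282) = √(935330385/1286 - 4282) = √(929823733/1286) = √1195753320638/1286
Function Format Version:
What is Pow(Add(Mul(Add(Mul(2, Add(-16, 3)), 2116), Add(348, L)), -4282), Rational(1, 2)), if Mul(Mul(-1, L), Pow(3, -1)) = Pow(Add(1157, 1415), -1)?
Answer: Mul(Rational(1, 1286), Pow(1195753320638, Rational(1, 2))) ≈ 850.32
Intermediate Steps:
L = Rational(-3, 2572) (L = Mul(-3, Pow(Add(1157, 1415), -1)) = Mul(-3, Pow(2572, -1)) = Mul(-3, Rational(1, 2572)) = Rational(-3, 2572) ≈ -0.0011664)
Pow(Add(Mul(Add(Mul(2, Add(-16, 3)), 2116), Add(348, L)), -4282), Rational(1, 2)) = Pow(Add(Mul(Add(Mul(2, Add(-16, 3)), 2116), Add(348, Rational(-3, 2572))), -4282), Rational(1, 2)) = Pow(Add(Mul(Add(Mul(2, -13), 2116), Rational(895053, 2572)), -4282), Rational(1, 2)) = Pow(Add(Mul(Add(-26, 2116), Rational(895053, 2572)), -4282), Rational(1, 2)) = Pow(Add(Mul(2090, Rational(895053, 2572)), -4282), Rational(1, 2)) = Pow(Add(Rational(935330385, 1286), -4282), Rational(1, 2)) = Pow(Rational(929823733, 1286), Rational(1, 2)) = Mul(Rational(1, 1286), Pow(1195753320638, Rational(1, 2)))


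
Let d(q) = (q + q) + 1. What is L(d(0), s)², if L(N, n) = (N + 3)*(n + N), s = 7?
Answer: 1024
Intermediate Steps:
d(q) = 1 + 2*q (d(q) = 2*q + 1 = 1 + 2*q)
L(N, n) = (3 + N)*(N + n)
L(d(0), s)² = ((1 + 2*0)² + 3*(1 + 2*0) + 3*7 + (1 + 2*0)*7)² = ((1 + 0)² + 3*(1 + 0) + 21 + (1 + 0)*7)² = (1² + 3*1 + 21 + 1*7)² = (1 + 3 + 21 + 7)² = 32² = 1024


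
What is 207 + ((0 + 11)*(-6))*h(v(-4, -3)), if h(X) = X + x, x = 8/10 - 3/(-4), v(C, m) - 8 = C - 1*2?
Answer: -273/10 ≈ -27.300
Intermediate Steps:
v(C, m) = 6 + C (v(C, m) = 8 + (C - 1*2) = 8 + (C - 2) = 8 + (-2 + C) = 6 + C)
x = 31/20 (x = 8*(⅒) - 3*(-¼) = ⅘ + ¾ = 31/20 ≈ 1.5500)
h(X) = 31/20 + X (h(X) = X + 31/20 = 31/20 + X)
207 + ((0 + 11)*(-6))*h(v(-4, -3)) = 207 + ((0 + 11)*(-6))*(31/20 + (6 - 4)) = 207 + (11*(-6))*(31/20 + 2) = 207 - 66*71/20 = 207 - 2343/10 = -273/10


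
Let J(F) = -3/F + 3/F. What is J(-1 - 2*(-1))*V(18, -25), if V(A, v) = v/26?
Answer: 0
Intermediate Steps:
V(A, v) = v/26 (V(A, v) = v*(1/26) = v/26)
J(F) = 0
J(-1 - 2*(-1))*V(18, -25) = 0*((1/26)*(-25)) = 0*(-25/26) = 0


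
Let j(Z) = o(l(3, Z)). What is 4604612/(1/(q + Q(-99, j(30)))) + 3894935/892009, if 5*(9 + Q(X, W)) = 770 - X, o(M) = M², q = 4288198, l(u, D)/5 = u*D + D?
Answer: 3829093450013380269/193915 ≈ 1.9746e+13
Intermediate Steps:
l(u, D) = 5*D + 5*D*u (l(u, D) = 5*(u*D + D) = 5*(D*u + D) = 5*(D + D*u) = 5*D + 5*D*u)
j(Z) = 400*Z² (j(Z) = (5*Z*(1 + 3))² = (5*Z*4)² = (20*Z)² = 400*Z²)
Q(X, W) = 145 - X/5 (Q(X, W) = -9 + (770 - X)/5 = -9 + (154 - X/5) = 145 - X/5)
4604612/(1/(q + Q(-99, j(30)))) + 3894935/892009 = 4604612/(1/(4288198 + (145 - ⅕*(-99)))) + 3894935/892009 = 4604612/(1/(4288198 + (145 + 99/5))) + 3894935*(1/892009) = 4604612/(1/(4288198 + 824/5)) + 169345/38783 = 4604612/(1/(21441814/5)) + 169345/38783 = 4604612/(5/21441814) + 169345/38783 = 4604612*(21441814/5) + 169345/38783 = 98731234046168/5 + 169345/38783 = 3829093450013380269/193915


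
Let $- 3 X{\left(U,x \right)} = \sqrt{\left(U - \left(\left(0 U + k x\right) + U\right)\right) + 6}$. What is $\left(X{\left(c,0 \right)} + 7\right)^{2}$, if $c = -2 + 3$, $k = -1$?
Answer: $\frac{\left(21 - \sqrt{6}\right)^{2}}{9} \approx 38.236$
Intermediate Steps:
$c = 1$
$X{\left(U,x \right)} = - \frac{\sqrt{6 + x}}{3}$ ($X{\left(U,x \right)} = - \frac{\sqrt{\left(U - \left(\left(0 U - x\right) + U\right)\right) + 6}}{3} = - \frac{\sqrt{\left(U - \left(\left(0 - x\right) + U\right)\right) + 6}}{3} = - \frac{\sqrt{\left(U - \left(- x + U\right)\right) + 6}}{3} = - \frac{\sqrt{\left(U - \left(U - x\right)\right) + 6}}{3} = - \frac{\sqrt{x + 6}}{3} = - \frac{\sqrt{6 + x}}{3}$)
$\left(X{\left(c,0 \right)} + 7\right)^{2} = \left(- \frac{\sqrt{6 + 0}}{3} + 7\right)^{2} = \left(- \frac{\sqrt{6}}{3} + 7\right)^{2} = \left(7 - \frac{\sqrt{6}}{3}\right)^{2}$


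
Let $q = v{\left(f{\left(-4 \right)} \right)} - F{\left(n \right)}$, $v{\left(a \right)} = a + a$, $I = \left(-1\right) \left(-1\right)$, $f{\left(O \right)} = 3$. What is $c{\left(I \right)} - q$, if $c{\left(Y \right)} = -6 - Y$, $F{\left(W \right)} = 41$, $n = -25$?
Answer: $28$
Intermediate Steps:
$I = 1$
$v{\left(a \right)} = 2 a$
$q = -35$ ($q = 2 \cdot 3 - 41 = 6 - 41 = -35$)
$c{\left(I \right)} - q = \left(-6 - 1\right) - -35 = \left(-6 - 1\right) + 35 = -7 + 35 = 28$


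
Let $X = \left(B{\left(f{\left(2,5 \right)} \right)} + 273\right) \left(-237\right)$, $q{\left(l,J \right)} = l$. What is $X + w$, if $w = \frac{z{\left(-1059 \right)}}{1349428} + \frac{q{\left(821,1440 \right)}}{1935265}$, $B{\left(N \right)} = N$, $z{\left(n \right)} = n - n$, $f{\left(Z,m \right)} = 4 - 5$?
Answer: $- \frac{124754922139}{1935265} \approx -64464.0$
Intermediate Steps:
$f{\left(Z,m \right)} = -1$
$z{\left(n \right)} = 0$
$w = \frac{821}{1935265}$ ($w = \frac{0}{1349428} + \frac{821}{1935265} = 0 \cdot \frac{1}{1349428} + 821 \cdot \frac{1}{1935265} = 0 + \frac{821}{1935265} = \frac{821}{1935265} \approx 0.00042423$)
$X = -64464$ ($X = \left(-1 + 273\right) \left(-237\right) = 272 \left(-237\right) = -64464$)
$X + w = -64464 + \frac{821}{1935265} = - \frac{124754922139}{1935265}$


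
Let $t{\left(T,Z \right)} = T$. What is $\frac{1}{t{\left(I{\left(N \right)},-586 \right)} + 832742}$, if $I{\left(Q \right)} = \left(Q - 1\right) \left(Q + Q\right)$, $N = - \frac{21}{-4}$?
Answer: $\frac{8}{6662293} \approx 1.2008 \cdot 10^{-6}$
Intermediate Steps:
$N = \frac{21}{4}$ ($N = \left(-21\right) \left(- \frac{1}{4}\right) = \frac{21}{4} \approx 5.25$)
$I{\left(Q \right)} = 2 Q \left(-1 + Q\right)$ ($I{\left(Q \right)} = \left(-1 + Q\right) 2 Q = 2 Q \left(-1 + Q\right)$)
$\frac{1}{t{\left(I{\left(N \right)},-586 \right)} + 832742} = \frac{1}{2 \cdot \frac{21}{4} \left(-1 + \frac{21}{4}\right) + 832742} = \frac{1}{2 \cdot \frac{21}{4} \cdot \frac{17}{4} + 832742} = \frac{1}{\frac{357}{8} + 832742} = \frac{1}{\frac{6662293}{8}} = \frac{8}{6662293}$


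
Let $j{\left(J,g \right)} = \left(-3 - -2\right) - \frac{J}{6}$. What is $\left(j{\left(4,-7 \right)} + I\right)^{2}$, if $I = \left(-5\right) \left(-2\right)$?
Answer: $\frac{625}{9} \approx 69.444$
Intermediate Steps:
$j{\left(J,g \right)} = -1 - \frac{J}{6}$ ($j{\left(J,g \right)} = \left(-3 + 2\right) - J \frac{1}{6} = -1 - \frac{J}{6}$)
$I = 10$
$\left(j{\left(4,-7 \right)} + I\right)^{2} = \left(\left(-1 - \frac{2}{3}\right) + 10\right)^{2} = \left(- \frac{5}{3} + 10\right)^{2} = \left(\frac{25}{3}\right)^{2} = \frac{625}{9}$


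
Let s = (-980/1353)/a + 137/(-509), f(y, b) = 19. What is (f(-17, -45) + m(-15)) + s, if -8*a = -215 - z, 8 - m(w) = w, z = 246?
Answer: 13244722093/317480097 ≈ 41.718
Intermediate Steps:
m(w) = 8 - w
a = 461/8 (a = -(-215 - 1*246)/8 = -(-215 - 246)/8 = -⅛*(-461) = 461/8 ≈ 57.625)
s = -89441981/317480097 (s = (-980/1353)/(461/8) + 137/(-509) = -980*1/1353*(8/461) + 137*(-1/509) = -980/1353*8/461 - 137/509 = -7840/623733 - 137/509 = -89441981/317480097 ≈ -0.28172)
(f(-17, -45) + m(-15)) + s = (19 + (8 - 1*(-15))) - 89441981/317480097 = (19 + (8 + 15)) - 89441981/317480097 = (19 + 23) - 89441981/317480097 = 42 - 89441981/317480097 = 13244722093/317480097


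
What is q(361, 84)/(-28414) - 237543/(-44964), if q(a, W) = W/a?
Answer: 406097103091/76869360276 ≈ 5.2830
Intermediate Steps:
q(361, 84)/(-28414) - 237543/(-44964) = (84/361)/(-28414) - 237543/(-44964) = (84*(1/361))*(-1/28414) - 237543*(-1/44964) = (84/361)*(-1/28414) + 79181/14988 = -42/5128727 + 79181/14988 = 406097103091/76869360276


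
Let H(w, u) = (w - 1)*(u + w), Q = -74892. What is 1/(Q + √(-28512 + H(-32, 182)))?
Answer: -12482/934807521 - 13*I*√22/1869615042 ≈ -1.3352e-5 - 3.2614e-8*I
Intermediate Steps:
H(w, u) = (-1 + w)*(u + w)
1/(Q + √(-28512 + H(-32, 182))) = 1/(-74892 + √(-28512 + ((-32)² - 1*182 - 1*(-32) + 182*(-32)))) = 1/(-74892 + √(-28512 + (1024 - 182 + 32 - 5824))) = 1/(-74892 + √(-28512 - 4950)) = 1/(-74892 + √(-33462)) = 1/(-74892 + 39*I*√22)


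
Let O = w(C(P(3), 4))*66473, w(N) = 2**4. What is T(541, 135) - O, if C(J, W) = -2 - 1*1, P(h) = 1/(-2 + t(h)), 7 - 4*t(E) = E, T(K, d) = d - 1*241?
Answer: -1063674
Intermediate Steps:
T(K, d) = -241 + d (T(K, d) = d - 241 = -241 + d)
t(E) = 7/4 - E/4
P(h) = 1/(-1/4 - h/4) (P(h) = 1/(-2 + (7/4 - h/4)) = 1/(-1/4 - h/4))
C(J, W) = -3 (C(J, W) = -2 - 1 = -3)
w(N) = 16
O = 1063568 (O = 16*66473 = 1063568)
T(541, 135) - O = (-241 + 135) - 1*1063568 = -106 - 1063568 = -1063674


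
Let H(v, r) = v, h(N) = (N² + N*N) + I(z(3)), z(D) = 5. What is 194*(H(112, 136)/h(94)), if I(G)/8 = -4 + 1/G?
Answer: 6790/5513 ≈ 1.2316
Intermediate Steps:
I(G) = -32 + 8/G (I(G) = 8*(-4 + 1/G) = -32 + 8/G)
h(N) = -152/5 + 2*N² (h(N) = (N² + N*N) + (-32 + 8/5) = (N² + N²) + (-32 + 8*(⅕)) = 2*N² + (-32 + 8/5) = 2*N² - 152/5 = -152/5 + 2*N²)
194*(H(112, 136)/h(94)) = 194*(112/(-152/5 + 2*94²)) = 194*(112/(-152/5 + 2*8836)) = 194*(112/(-152/5 + 17672)) = 194*(112/(88208/5)) = 194*(112*(5/88208)) = 194*(35/5513) = 6790/5513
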